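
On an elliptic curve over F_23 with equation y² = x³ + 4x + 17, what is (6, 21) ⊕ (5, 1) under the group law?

(21, 1)

(6, 21) + (5, 1). λ = (1 - 21)/(5 - 6) ≡ 3/22 mod 23. 22⁻¹ ≡ 22 (mod 23), so λ ≡ 20.
  x = λ² - 6 - 5 = 400 - 11 ≡ 21; y = λ·(6 - 21) - 21 ≡ 1. → (21, 1)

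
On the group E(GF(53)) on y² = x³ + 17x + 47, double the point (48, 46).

tangent at (48, 46): λ = (3·48² + 17)/(2·46) ≡ 39/39. 39⁻¹ ≡ 34 (mod 53), so λ ≡ 39·34 ≡ 1.
  x = λ² - 48 - 48 = 1 - 96 ≡ 11; y = λ·(48 - 11) - 46 ≡ 44. → (11, 44)

(11, 44)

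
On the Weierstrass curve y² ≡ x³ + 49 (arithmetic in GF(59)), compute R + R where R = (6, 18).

tangent at (6, 18): λ = (3·6² + 0)/(2·18) ≡ 49/36. 36⁻¹ ≡ 41 (mod 59) since 36·41 = 1476 ≡ 1, so λ ≡ 49·41 ≡ 3.
  x = λ² - 6 - 6 = 9 - 12 ≡ 56; y = λ·(6 - 56) - 18 ≡ 9. → (56, 9)

(56, 9)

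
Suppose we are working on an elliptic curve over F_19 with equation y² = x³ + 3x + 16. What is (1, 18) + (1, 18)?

tangent at (1, 18): λ = (3·1² + 3)/(2·18) ≡ 6/17. 17⁻¹ ≡ 9 (mod 19) since 17·9 = 153 ≡ 1, so λ ≡ 6·9 ≡ 16.
  x = λ² - 1 - 1 = 256 - 2 ≡ 7; y = λ·(1 - 7) - 18 ≡ 0. → (7, 0)

(7, 0)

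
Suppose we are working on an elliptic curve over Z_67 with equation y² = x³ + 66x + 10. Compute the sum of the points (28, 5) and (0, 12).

(60, 3)

(28, 5) + (0, 12). λ = (12 - 5)/(0 - 28) ≡ 7/39 mod 67. 39⁻¹ ≡ 55 (mod 67), so λ ≡ 50.
  x = λ² - 28 - 0 = 2500 - 28 ≡ 60; y = λ·(28 - 60) - 5 ≡ 3. → (60, 3)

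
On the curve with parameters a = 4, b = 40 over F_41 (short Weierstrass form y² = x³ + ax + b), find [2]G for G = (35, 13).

(16, 31)

tangent at (35, 13): λ = (3·35² + 4)/(2·13) ≡ 30/26. 26⁻¹ ≡ 30 (mod 41) since 26·30 = 780 ≡ 1, so λ ≡ 30·30 ≡ 39.
  x = λ² - 35 - 35 = 1521 - 70 ≡ 16; y = λ·(35 - 16) - 13 ≡ 31. → (16, 31)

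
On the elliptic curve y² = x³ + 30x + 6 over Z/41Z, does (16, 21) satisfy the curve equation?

yes

y² = 21² ≡ 31; x³ + 30x + 6 = 4582 ≡ 31 (mod 41). 31 = 31.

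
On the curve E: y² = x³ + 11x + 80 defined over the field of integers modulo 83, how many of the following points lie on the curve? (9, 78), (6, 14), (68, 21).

(9, 78): 78² ≡ 25, rhs ≡ 78 → off.
(6, 14): 14² ≡ 30, rhs ≡ 30 → on.
(68, 21): 21² ≡ 26, rhs ≡ 26 → on.

2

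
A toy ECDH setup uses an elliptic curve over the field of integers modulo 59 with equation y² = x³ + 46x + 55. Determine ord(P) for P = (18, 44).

2P: tangent at (18, 44): λ = (3·18² + 46)/(2·44) ≡ 15/29. 29⁻¹ ≡ 57 (mod 59) since 29·57 = 1653 ≡ 1, so λ ≡ 15·57 ≡ 29.
  x = λ² - 18 - 18 = 841 - 36 ≡ 38; y = λ·(18 - 38) - 44 ≡ 25. → (38, 25)
3P: (38, 25) + (18, 44). λ = (44 - 25)/(18 - 38) ≡ 19/39 mod 59. 39⁻¹ ≡ 56 (mod 59), so λ ≡ 2.
  x = λ² - 38 - 18 = 4 - 56 ≡ 7; y = λ·(38 - 7) - 25 ≡ 37. → (7, 37)
4P: (7, 37) + (18, 44). λ = (44 - 37)/(18 - 7) ≡ 7/11 mod 59. 11⁻¹ ≡ 43 (mod 59), so λ ≡ 6.
  x = λ² - 7 - 18 = 36 - 25 ≡ 11; y = λ·(7 - 11) - 37 ≡ 57. → (11, 57)
5P: (11, 57) + (18, 44). λ = (44 - 57)/(18 - 11) ≡ 46/7 mod 59. 7⁻¹ ≡ 17 (mod 59), so λ ≡ 15.
  x = λ² - 11 - 18 = 225 - 29 ≡ 19; y = λ·(11 - 19) - 57 ≡ 0. → (19, 0)
6P: (19, 0) + (18, 44). λ = (44 - 0)/(18 - 19) ≡ 44/58 mod 59. 58⁻¹ ≡ 58 (mod 59) since 58·58 = 3364 ≡ 1, so λ ≡ 15.
  x = λ² - 19 - 18 = 225 - 37 ≡ 11; y = λ·(19 - 11) - 0 ≡ 2. → (11, 2)
7P: (11, 2) + (18, 44). λ = (44 - 2)/(18 - 11) ≡ 42/7 mod 59. 7⁻¹ ≡ 17 (mod 59) since 7·17 = 119 ≡ 1, so λ ≡ 6.
  x = λ² - 11 - 18 = 36 - 29 ≡ 7; y = λ·(11 - 7) - 2 ≡ 22. → (7, 22)
8P: (7, 22) + (18, 44). λ = (44 - 22)/(18 - 7) ≡ 22/11 mod 59. 11⁻¹ ≡ 43 (mod 59) since 11·43 = 473 ≡ 1, so λ ≡ 2.
  x = λ² - 7 - 18 = 4 - 25 ≡ 38; y = λ·(7 - 38) - 22 ≡ 34. → (38, 34)
9P: (38, 34) + (18, 44). λ = (44 - 34)/(18 - 38) ≡ 10/39 mod 59. 39⁻¹ ≡ 56 (mod 59), so λ ≡ 29.
  x = λ² - 38 - 18 = 841 - 56 ≡ 18; y = λ·(38 - 18) - 34 ≡ 15. → (18, 15)
10P: (18, 15) + (18, 44): same x and y₁ ≡ -y₂, so the sum is O.
10P = O, so the order is 10.

10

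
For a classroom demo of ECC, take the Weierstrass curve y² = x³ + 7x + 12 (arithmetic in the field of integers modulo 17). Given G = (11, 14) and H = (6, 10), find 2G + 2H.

O

First 2G:
Repeated addition: build up to 2G.
2G: tangent at (11, 14): λ = (3·11² + 7)/(2·14) ≡ 13/11. 11⁻¹ ≡ 14 (mod 17) since 11·14 = 154 ≡ 1, so λ ≡ 13·14 ≡ 12.
  x = λ² - 11 - 11 = 144 - 22 ≡ 3; y = λ·(11 - 3) - 14 ≡ 14. → (3, 14)
2G = (3, 14).
Next 2H:
Repeated addition: build up to 2H.
2H: tangent at (6, 10): λ = (3·6² + 7)/(2·10) ≡ 13/3. 3⁻¹ ≡ 6 (mod 17) since 3·6 = 18 ≡ 1, so λ ≡ 13·6 ≡ 10.
  x = λ² - 6 - 6 = 100 - 12 ≡ 3; y = λ·(6 - 3) - 10 ≡ 3. → (3, 3)
2H = (3, 3).
Finally 2G + 2H:
(3, 14) + (3, 3): same x and y₁ ≡ -y₂, so the sum is 𝒪.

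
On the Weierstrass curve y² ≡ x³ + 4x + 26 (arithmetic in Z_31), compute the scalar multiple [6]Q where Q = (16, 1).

(1, 0)

Repeated addition: build up to 6Q.
2Q: tangent at (16, 1): λ = (3·16² + 4)/(2·1) ≡ 28/2. 2⁻¹ ≡ 16 (mod 31), so λ ≡ 28·16 ≡ 14.
  x = λ² - 16 - 16 = 196 - 32 ≡ 9; y = λ·(16 - 9) - 1 ≡ 4. → (9, 4)
3Q: (9, 4) + (16, 1). λ = (1 - 4)/(16 - 9) ≡ 28/7 mod 31. 7⁻¹ ≡ 9 (mod 31), so λ ≡ 4.
  x = λ² - 9 - 16 = 16 - 25 ≡ 22; y = λ·(9 - 22) - 4 ≡ 6. → (22, 6)
4Q: (22, 6) + (16, 1). λ = (1 - 6)/(16 - 22) ≡ 26/25 mod 31. 25⁻¹ ≡ 5 (mod 31) since 25·5 = 125 ≡ 1, so λ ≡ 6.
  x = λ² - 22 - 16 = 36 - 38 ≡ 29; y = λ·(22 - 29) - 6 ≡ 14. → (29, 14)
5Q: (29, 14) + (16, 1). λ = (1 - 14)/(16 - 29) ≡ 18/18 mod 31. 18⁻¹ ≡ 19 (mod 31), so λ ≡ 1.
  x = λ² - 29 - 16 = 1 - 45 ≡ 18; y = λ·(29 - 18) - 14 ≡ 28. → (18, 28)
6Q: (18, 28) + (16, 1). λ = (1 - 28)/(16 - 18) ≡ 4/29 mod 31. 29⁻¹ ≡ 15 (mod 31), so λ ≡ 29.
  x = λ² - 18 - 16 = 841 - 34 ≡ 1; y = λ·(18 - 1) - 28 ≡ 0. → (1, 0)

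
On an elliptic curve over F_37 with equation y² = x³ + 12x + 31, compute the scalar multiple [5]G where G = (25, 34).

O

Double-and-add on 5 = (101)₂. Start with G = (25, 34) for the leading 1-bit.
double: tangent at (25, 34): λ = (3·25² + 12)/(2·34) ≡ 0/31. 31⁻¹ ≡ 6 (mod 37), so λ ≡ 0·6 ≡ 0.
  x = λ² - 25 - 25 = 0 - 50 ≡ 24; y = λ·(25 - 24) - 34 ≡ 3. → (24, 3)
double: tangent at (24, 3): λ = (3·24² + 12)/(2·3) ≡ 1/6. 6⁻¹ ≡ 31 (mod 37) since 6·31 = 186 ≡ 1, so λ ≡ 1·31 ≡ 31.
  x = λ² - 24 - 24 = 961 - 48 ≡ 25; y = λ·(24 - 25) - 3 ≡ 3. → (25, 3)
add G: (25, 3) + (25, 34): same x and y₁ ≡ -y₂, so the sum is ∞.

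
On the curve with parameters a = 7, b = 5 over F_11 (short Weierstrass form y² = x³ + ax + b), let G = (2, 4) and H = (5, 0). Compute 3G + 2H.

First 3G:
Repeated addition: build up to 3G.
2G: tangent at (2, 4): λ = (3·2² + 7)/(2·4) ≡ 8/8. 8⁻¹ ≡ 7 (mod 11) since 8·7 = 56 ≡ 1, so λ ≡ 8·7 ≡ 1.
  x = λ² - 2 - 2 = 1 - 4 ≡ 8; y = λ·(2 - 8) - 4 ≡ 1. → (8, 1)
3G: (8, 1) + (2, 4). λ = (4 - 1)/(2 - 8) ≡ 3/5 mod 11. 5⁻¹ ≡ 9 (mod 11) since 5·9 = 45 ≡ 1, so λ ≡ 5.
  x = λ² - 8 - 2 = 25 - 10 ≡ 4; y = λ·(8 - 4) - 1 ≡ 8. → (4, 8)
3G = (4, 8).
Next 2H:
Repeated addition: build up to 2H.
2H: (5, 0) + (5, 0): same x and y₁ ≡ -y₂, so the sum is O.
2H = O.
Finally 3G + 2H:
(4, 8) + O = (4, 8) (identity).

(4, 8)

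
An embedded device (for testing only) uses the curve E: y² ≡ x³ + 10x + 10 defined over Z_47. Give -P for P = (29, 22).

(29, 25)

-(29, 22) = (29, -22 mod 47) = (29, 25).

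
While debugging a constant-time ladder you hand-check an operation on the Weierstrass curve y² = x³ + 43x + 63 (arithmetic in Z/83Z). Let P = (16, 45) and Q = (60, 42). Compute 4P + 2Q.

(9, 73)

First 4P:
Repeated addition: build up to 4P.
2P: tangent at (16, 45): λ = (3·16² + 43)/(2·45) ≡ 64/7. 7⁻¹ ≡ 12 (mod 83), so λ ≡ 64·12 ≡ 21.
  x = λ² - 16 - 16 = 441 - 32 ≡ 77; y = λ·(16 - 77) - 45 ≡ 2. → (77, 2)
3P: (77, 2) + (16, 45). λ = (45 - 2)/(16 - 77) ≡ 43/22 mod 83. 22⁻¹ ≡ 34 (mod 83), so λ ≡ 51.
  x = λ² - 77 - 16 = 2601 - 93 ≡ 18; y = λ·(77 - 18) - 2 ≡ 19. → (18, 19)
4P: (18, 19) + (16, 45). λ = (45 - 19)/(16 - 18) ≡ 26/81 mod 83. 81⁻¹ ≡ 41 (mod 83) since 81·41 = 3321 ≡ 1, so λ ≡ 70.
  x = λ² - 18 - 16 = 4900 - 34 ≡ 52; y = λ·(18 - 52) - 19 ≡ 8. → (52, 8)
4P = (52, 8).
Next 2Q:
Repeated addition: build up to 2Q.
2Q: tangent at (60, 42): λ = (3·60² + 43)/(2·42) ≡ 53/1. 1⁻¹ ≡ 1 (mod 83), so λ ≡ 53·1 ≡ 53.
  x = λ² - 60 - 60 = 2809 - 120 ≡ 33; y = λ·(60 - 33) - 42 ≡ 61. → (33, 61)
2Q = (33, 61).
Finally 4P + 2Q:
(52, 8) + (33, 61). λ = (61 - 8)/(33 - 52) ≡ 53/64 mod 83. 64⁻¹ ≡ 48 (mod 83) since 64·48 = 3072 ≡ 1, so λ ≡ 54.
  x = λ² - 52 - 33 = 2916 - 85 ≡ 9; y = λ·(52 - 9) - 8 ≡ 73. → (9, 73)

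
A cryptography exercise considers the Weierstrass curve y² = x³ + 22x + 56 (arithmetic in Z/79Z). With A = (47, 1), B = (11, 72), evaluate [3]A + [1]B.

(11, 72)

First 3A:
Repeated addition: build up to 3A.
2A: tangent at (47, 1): λ = (3·47² + 22)/(2·1) ≡ 13/2. 2⁻¹ ≡ 40 (mod 79), so λ ≡ 13·40 ≡ 46.
  x = λ² - 47 - 47 = 2116 - 94 ≡ 47; y = λ·(47 - 47) - 1 ≡ 78. → (47, 78)
3A: (47, 78) + (47, 1): same x and y₁ ≡ -y₂, so the sum is the point at infinity.
3A = the point at infinity.
Finally 3A + B:
the point at infinity + (11, 72) = (11, 72) (identity).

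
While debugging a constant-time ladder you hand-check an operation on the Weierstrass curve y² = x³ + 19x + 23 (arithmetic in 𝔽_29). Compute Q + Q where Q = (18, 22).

(6, 11)

tangent at (18, 22): λ = (3·18² + 19)/(2·22) ≡ 5/15. 15⁻¹ ≡ 2 (mod 29) since 15·2 = 30 ≡ 1, so λ ≡ 5·2 ≡ 10.
  x = λ² - 18 - 18 = 100 - 36 ≡ 6; y = λ·(18 - 6) - 22 ≡ 11. → (6, 11)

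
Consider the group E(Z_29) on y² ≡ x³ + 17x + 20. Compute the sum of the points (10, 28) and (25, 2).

(10, 28) + (25, 2). λ = (2 - 28)/(25 - 10) ≡ 3/15 mod 29. 15⁻¹ ≡ 2 (mod 29), so λ ≡ 6.
  x = λ² - 10 - 25 = 36 - 35 ≡ 1; y = λ·(10 - 1) - 28 ≡ 26. → (1, 26)

(1, 26)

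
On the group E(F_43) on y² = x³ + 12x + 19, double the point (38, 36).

(19, 21)

tangent at (38, 36): λ = (3·38² + 12)/(2·36) ≡ 1/29. 29⁻¹ ≡ 3 (mod 43), so λ ≡ 1·3 ≡ 3.
  x = λ² - 38 - 38 = 9 - 76 ≡ 19; y = λ·(38 - 19) - 36 ≡ 21. → (19, 21)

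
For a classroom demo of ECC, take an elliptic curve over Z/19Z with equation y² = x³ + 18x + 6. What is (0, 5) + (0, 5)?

(4, 3)

tangent at (0, 5): λ = (3·0² + 18)/(2·5) ≡ 18/10. 10⁻¹ ≡ 2 (mod 19), so λ ≡ 18·2 ≡ 17.
  x = λ² - 0 - 0 = 289 - 0 ≡ 4; y = λ·(0 - 4) - 5 ≡ 3. → (4, 3)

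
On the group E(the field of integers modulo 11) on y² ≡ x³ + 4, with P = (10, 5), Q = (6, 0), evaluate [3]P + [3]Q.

First 3P:
Repeated addition: build up to 3P.
2P: tangent at (10, 5): λ = (3·10² + 0)/(2·5) ≡ 3/10. 10⁻¹ ≡ 10 (mod 11) since 10·10 = 100 ≡ 1, so λ ≡ 3·10 ≡ 8.
  x = λ² - 10 - 10 = 64 - 20 ≡ 0; y = λ·(10 - 0) - 5 ≡ 9. → (0, 9)
3P: (0, 9) + (10, 5). λ = (5 - 9)/(10 - 0) ≡ 7/10 mod 11. 10⁻¹ ≡ 10 (mod 11) since 10·10 = 100 ≡ 1, so λ ≡ 4.
  x = λ² - 0 - 10 = 16 - 10 ≡ 6; y = λ·(0 - 6) - 9 ≡ 0. → (6, 0)
3P = (6, 0).
Next 3Q:
Repeated addition: build up to 3Q.
2Q: (6, 0) + (6, 0): same x and y₁ ≡ -y₂, so the sum is ∞.
3Q: ∞ + (6, 0) = (6, 0) (identity).
3Q = (6, 0).
Finally 3P + 3Q:
(6, 0) + (6, 0): same x and y₁ ≡ -y₂, so the sum is ∞.

O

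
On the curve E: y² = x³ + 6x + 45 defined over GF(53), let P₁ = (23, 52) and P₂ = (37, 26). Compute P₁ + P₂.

(23, 52) + (37, 26). λ = (26 - 52)/(37 - 23) ≡ 27/14 mod 53. 14⁻¹ ≡ 19 (mod 53) since 14·19 = 266 ≡ 1, so λ ≡ 36.
  x = λ² - 23 - 37 = 1296 - 60 ≡ 17; y = λ·(23 - 17) - 52 ≡ 5. → (17, 5)

(17, 5)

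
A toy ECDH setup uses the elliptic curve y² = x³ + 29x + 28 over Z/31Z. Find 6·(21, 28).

(5, 22)

Write G = (21, 28).
Double-and-add on 6 = (110)₂. Start with G = (21, 28) for the leading 1-bit.
double: tangent at (21, 28): λ = (3·21² + 29)/(2·28) ≡ 19/25. 25⁻¹ ≡ 5 (mod 31), so λ ≡ 19·5 ≡ 2.
  x = λ² - 21 - 21 = 4 - 42 ≡ 24; y = λ·(21 - 24) - 28 ≡ 28. → (24, 28)
add G: (24, 28) + (21, 28). λ = (28 - 28)/(21 - 24) ≡ 0/28 mod 31. 28⁻¹ ≡ 10 (mod 31), so λ ≡ 0.
  x = λ² - 24 - 21 = 0 - 45 ≡ 17; y = λ·(24 - 17) - 28 ≡ 3. → (17, 3)
double: tangent at (17, 3): λ = (3·17² + 29)/(2·3) ≡ 28/6. 6⁻¹ ≡ 26 (mod 31) since 6·26 = 156 ≡ 1, so λ ≡ 28·26 ≡ 15.
  x = λ² - 17 - 17 = 225 - 34 ≡ 5; y = λ·(17 - 5) - 3 ≡ 22. → (5, 22)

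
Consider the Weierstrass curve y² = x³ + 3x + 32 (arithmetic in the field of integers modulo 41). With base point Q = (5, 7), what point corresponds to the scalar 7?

(10, 18)

Double-and-add on 7 = (111)₂. Start with Q = (5, 7) for the leading 1-bit.
double: tangent at (5, 7): λ = (3·5² + 3)/(2·7) ≡ 37/14. 14⁻¹ ≡ 3 (mod 41) since 14·3 = 42 ≡ 1, so λ ≡ 37·3 ≡ 29.
  x = λ² - 5 - 5 = 841 - 10 ≡ 11; y = λ·(5 - 11) - 7 ≡ 24. → (11, 24)
add Q: (11, 24) + (5, 7). λ = (7 - 24)/(5 - 11) ≡ 24/35 mod 41. 35⁻¹ ≡ 34 (mod 41) since 35·34 = 1190 ≡ 1, so λ ≡ 37.
  x = λ² - 11 - 5 = 1369 - 16 ≡ 0; y = λ·(11 - 0) - 24 ≡ 14. → (0, 14)
double: tangent at (0, 14): λ = (3·0² + 3)/(2·14) ≡ 3/28. 28⁻¹ ≡ 22 (mod 41), so λ ≡ 3·22 ≡ 25.
  x = λ² - 0 - 0 = 625 - 0 ≡ 10; y = λ·(0 - 10) - 14 ≡ 23. → (10, 23)
add Q: (10, 23) + (5, 7). λ = (7 - 23)/(5 - 10) ≡ 25/36 mod 41. 36⁻¹ ≡ 8 (mod 41), so λ ≡ 36.
  x = λ² - 10 - 5 = 1296 - 15 ≡ 10; y = λ·(10 - 10) - 23 ≡ 18. → (10, 18)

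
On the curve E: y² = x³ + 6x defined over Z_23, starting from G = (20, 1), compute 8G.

(9, 22)

Double-and-add on 8 = (1000)₂. Start with G = (20, 1) for the leading 1-bit.
double: tangent at (20, 1): λ = (3·20² + 6)/(2·1) ≡ 10/2. 2⁻¹ ≡ 12 (mod 23) since 2·12 = 24 ≡ 1, so λ ≡ 10·12 ≡ 5.
  x = λ² - 20 - 20 = 25 - 40 ≡ 8; y = λ·(20 - 8) - 1 ≡ 13. → (8, 13)
double: tangent at (8, 13): λ = (3·8² + 6)/(2·13) ≡ 14/3. 3⁻¹ ≡ 8 (mod 23), so λ ≡ 14·8 ≡ 20.
  x = λ² - 8 - 8 = 400 - 16 ≡ 16; y = λ·(8 - 16) - 13 ≡ 11. → (16, 11)
double: tangent at (16, 11): λ = (3·16² + 6)/(2·11) ≡ 15/22. 22⁻¹ ≡ 22 (mod 23), so λ ≡ 15·22 ≡ 8.
  x = λ² - 16 - 16 = 64 - 32 ≡ 9; y = λ·(16 - 9) - 11 ≡ 22. → (9, 22)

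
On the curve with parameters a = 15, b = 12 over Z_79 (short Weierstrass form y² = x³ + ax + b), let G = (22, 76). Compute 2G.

tangent at (22, 76): λ = (3·22² + 15)/(2·76) ≡ 45/73. 73⁻¹ ≡ 13 (mod 79), so λ ≡ 45·13 ≡ 32.
  x = λ² - 22 - 22 = 1024 - 44 ≡ 32; y = λ·(22 - 32) - 76 ≡ 78. → (32, 78)

(32, 78)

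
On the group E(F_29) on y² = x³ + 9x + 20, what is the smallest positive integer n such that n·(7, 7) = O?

4

2P: tangent at (7, 7): λ = (3·7² + 9)/(2·7) ≡ 11/14. 14⁻¹ ≡ 27 (mod 29) since 14·27 = 378 ≡ 1, so λ ≡ 11·27 ≡ 7.
  x = λ² - 7 - 7 = 49 - 14 ≡ 6; y = λ·(7 - 6) - 7 ≡ 0. → (6, 0)
3P: (6, 0) + (7, 7). λ = (7 - 0)/(7 - 6) ≡ 7/1 mod 29. 1⁻¹ ≡ 1 (mod 29), so λ ≡ 7.
  x = λ² - 6 - 7 = 49 - 13 ≡ 7; y = λ·(6 - 7) - 0 ≡ 22. → (7, 22)
4P: (7, 22) + (7, 7): same x and y₁ ≡ -y₂, so the sum is O.
4P = O, so the order is 4.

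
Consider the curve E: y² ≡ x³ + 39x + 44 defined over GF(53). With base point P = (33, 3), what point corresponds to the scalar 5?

Repeated addition: build up to 5P.
2P: tangent at (33, 3): λ = (3·33² + 39)/(2·3) ≡ 20/6. 6⁻¹ ≡ 9 (mod 53), so λ ≡ 20·9 ≡ 21.
  x = λ² - 33 - 33 = 441 - 66 ≡ 4; y = λ·(33 - 4) - 3 ≡ 23. → (4, 23)
3P: (4, 23) + (33, 3). λ = (3 - 23)/(33 - 4) ≡ 33/29 mod 53. 29⁻¹ ≡ 11 (mod 53), so λ ≡ 45.
  x = λ² - 4 - 33 = 2025 - 37 ≡ 27; y = λ·(4 - 27) - 23 ≡ 2. → (27, 2)
4P: (27, 2) + (33, 3). λ = (3 - 2)/(33 - 27) ≡ 1/6 mod 53. 6⁻¹ ≡ 9 (mod 53) since 6·9 = 54 ≡ 1, so λ ≡ 9.
  x = λ² - 27 - 33 = 81 - 60 ≡ 21; y = λ·(27 - 21) - 2 ≡ 52. → (21, 52)
5P: (21, 52) + (33, 3). λ = (3 - 52)/(33 - 21) ≡ 4/12 mod 53. 12⁻¹ ≡ 31 (mod 53) since 12·31 = 372 ≡ 1, so λ ≡ 18.
  x = λ² - 21 - 33 = 324 - 54 ≡ 5; y = λ·(21 - 5) - 52 ≡ 24. → (5, 24)

(5, 24)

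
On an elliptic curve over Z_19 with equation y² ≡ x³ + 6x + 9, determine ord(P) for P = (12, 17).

9

2P: tangent at (12, 17): λ = (3·12² + 6)/(2·17) ≡ 1/15. 15⁻¹ ≡ 14 (mod 19), so λ ≡ 1·14 ≡ 14.
  x = λ² - 12 - 12 = 196 - 24 ≡ 1; y = λ·(12 - 1) - 17 ≡ 4. → (1, 4)
3P: (1, 4) + (12, 17). λ = (17 - 4)/(12 - 1) ≡ 13/11 mod 19. 11⁻¹ ≡ 7 (mod 19) since 11·7 = 77 ≡ 1, so λ ≡ 15.
  x = λ² - 1 - 12 = 225 - 13 ≡ 3; y = λ·(1 - 3) - 4 ≡ 4. → (3, 4)
4P: (3, 4) + (12, 17). λ = (17 - 4)/(12 - 3) ≡ 13/9 mod 19. 9⁻¹ ≡ 17 (mod 19) since 9·17 = 153 ≡ 1, so λ ≡ 12.
  x = λ² - 3 - 12 = 144 - 15 ≡ 15; y = λ·(3 - 15) - 4 ≡ 4. → (15, 4)
5P: (15, 4) + (12, 17). λ = (17 - 4)/(12 - 15) ≡ 13/16 mod 19. 16⁻¹ ≡ 6 (mod 19), so λ ≡ 2.
  x = λ² - 15 - 12 = 4 - 27 ≡ 15; y = λ·(15 - 15) - 4 ≡ 15. → (15, 15)
6P: (15, 15) + (12, 17). λ = (17 - 15)/(12 - 15) ≡ 2/16 mod 19. 16⁻¹ ≡ 6 (mod 19) since 16·6 = 96 ≡ 1, so λ ≡ 12.
  x = λ² - 15 - 12 = 144 - 27 ≡ 3; y = λ·(15 - 3) - 15 ≡ 15. → (3, 15)
7P: (3, 15) + (12, 17). λ = (17 - 15)/(12 - 3) ≡ 2/9 mod 19. 9⁻¹ ≡ 17 (mod 19) since 9·17 = 153 ≡ 1, so λ ≡ 15.
  x = λ² - 3 - 12 = 225 - 15 ≡ 1; y = λ·(3 - 1) - 15 ≡ 15. → (1, 15)
8P: (1, 15) + (12, 17). λ = (17 - 15)/(12 - 1) ≡ 2/11 mod 19. 11⁻¹ ≡ 7 (mod 19), so λ ≡ 14.
  x = λ² - 1 - 12 = 196 - 13 ≡ 12; y = λ·(1 - 12) - 15 ≡ 2. → (12, 2)
9P: (12, 2) + (12, 17): same x and y₁ ≡ -y₂, so the sum is O.
9P = O, so the order is 9.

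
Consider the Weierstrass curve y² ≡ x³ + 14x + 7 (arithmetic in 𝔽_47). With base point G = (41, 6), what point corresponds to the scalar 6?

(45, 26)

Double-and-add on 6 = (110)₂. Start with G = (41, 6) for the leading 1-bit.
double: tangent at (41, 6): λ = (3·41² + 14)/(2·6) ≡ 28/12. 12⁻¹ ≡ 4 (mod 47) since 12·4 = 48 ≡ 1, so λ ≡ 28·4 ≡ 18.
  x = λ² - 41 - 41 = 324 - 82 ≡ 7; y = λ·(41 - 7) - 6 ≡ 42. → (7, 42)
add G: (7, 42) + (41, 6). λ = (6 - 42)/(41 - 7) ≡ 11/34 mod 47. 34⁻¹ ≡ 18 (mod 47), so λ ≡ 10.
  x = λ² - 7 - 41 = 100 - 48 ≡ 5; y = λ·(7 - 5) - 42 ≡ 25. → (5, 25)
double: tangent at (5, 25): λ = (3·5² + 14)/(2·25) ≡ 42/3. 3⁻¹ ≡ 16 (mod 47) since 3·16 = 48 ≡ 1, so λ ≡ 42·16 ≡ 14.
  x = λ² - 5 - 5 = 196 - 10 ≡ 45; y = λ·(5 - 45) - 25 ≡ 26. → (45, 26)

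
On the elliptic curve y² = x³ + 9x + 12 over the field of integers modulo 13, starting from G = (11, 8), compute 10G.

Double-and-add on 10 = (1010)₂. Start with G = (11, 8) for the leading 1-bit.
double: tangent at (11, 8): λ = (3·11² + 9)/(2·8) ≡ 8/3. 3⁻¹ ≡ 9 (mod 13), so λ ≡ 8·9 ≡ 7.
  x = λ² - 11 - 11 = 49 - 22 ≡ 1; y = λ·(11 - 1) - 8 ≡ 10. → (1, 10)
double: tangent at (1, 10): λ = (3·1² + 9)/(2·10) ≡ 12/7. 7⁻¹ ≡ 2 (mod 13), so λ ≡ 12·2 ≡ 11.
  x = λ² - 1 - 1 = 121 - 2 ≡ 2; y = λ·(1 - 2) - 10 ≡ 5. → (2, 5)
add G: (2, 5) + (11, 8). λ = (8 - 5)/(11 - 2) ≡ 3/9 mod 13. 9⁻¹ ≡ 3 (mod 13), so λ ≡ 9.
  x = λ² - 2 - 11 = 81 - 13 ≡ 3; y = λ·(2 - 3) - 5 ≡ 12. → (3, 12)
double: tangent at (3, 12): λ = (3·3² + 9)/(2·12) ≡ 10/11. 11⁻¹ ≡ 6 (mod 13), so λ ≡ 10·6 ≡ 8.
  x = λ² - 3 - 3 = 64 - 6 ≡ 6; y = λ·(3 - 6) - 12 ≡ 3. → (6, 3)

(6, 3)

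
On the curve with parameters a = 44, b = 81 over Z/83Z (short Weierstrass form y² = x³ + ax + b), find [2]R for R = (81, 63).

tangent at (81, 63): λ = (3·81² + 44)/(2·63) ≡ 56/43. 43⁻¹ ≡ 56 (mod 83) since 43·56 = 2408 ≡ 1, so λ ≡ 56·56 ≡ 65.
  x = λ² - 81 - 81 = 4225 - 162 ≡ 79; y = λ·(81 - 79) - 63 ≡ 67. → (79, 67)

(79, 67)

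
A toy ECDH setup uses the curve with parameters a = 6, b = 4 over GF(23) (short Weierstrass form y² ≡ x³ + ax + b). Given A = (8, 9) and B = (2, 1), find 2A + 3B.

First 2A:
Repeated addition: build up to 2A.
2A: tangent at (8, 9): λ = (3·8² + 6)/(2·9) ≡ 14/18. 18⁻¹ ≡ 9 (mod 23), so λ ≡ 14·9 ≡ 11.
  x = λ² - 8 - 8 = 121 - 16 ≡ 13; y = λ·(8 - 13) - 9 ≡ 5. → (13, 5)
2A = (13, 5).
Next 3B:
Repeated addition: build up to 3B.
2B: tangent at (2, 1): λ = (3·2² + 6)/(2·1) ≡ 18/2. 2⁻¹ ≡ 12 (mod 23), so λ ≡ 18·12 ≡ 9.
  x = λ² - 2 - 2 = 81 - 4 ≡ 8; y = λ·(2 - 8) - 1 ≡ 14. → (8, 14)
3B: (8, 14) + (2, 1). λ = (1 - 14)/(2 - 8) ≡ 10/17 mod 23. 17⁻¹ ≡ 19 (mod 23), so λ ≡ 6.
  x = λ² - 8 - 2 = 36 - 10 ≡ 3; y = λ·(8 - 3) - 14 ≡ 16. → (3, 16)
3B = (3, 16).
Finally 2A + 3B:
(13, 5) + (3, 16). λ = (16 - 5)/(3 - 13) ≡ 11/13 mod 23. 13⁻¹ ≡ 16 (mod 23), so λ ≡ 15.
  x = λ² - 13 - 3 = 225 - 16 ≡ 2; y = λ·(13 - 2) - 5 ≡ 22. → (2, 22)

(2, 22)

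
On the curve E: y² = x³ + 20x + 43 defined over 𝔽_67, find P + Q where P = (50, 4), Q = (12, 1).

(50, 4) + (12, 1). λ = (1 - 4)/(12 - 50) ≡ 64/29 mod 67. 29⁻¹ ≡ 37 (mod 67), so λ ≡ 23.
  x = λ² - 50 - 12 = 529 - 62 ≡ 65; y = λ·(50 - 65) - 4 ≡ 53. → (65, 53)

(65, 53)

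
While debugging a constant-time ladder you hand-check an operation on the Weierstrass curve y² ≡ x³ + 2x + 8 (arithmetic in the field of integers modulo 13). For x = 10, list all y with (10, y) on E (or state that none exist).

1, 12

x³ + 2x + 8 = 1028 ≡ 1 (mod 13).
Square roots of 1 mod 13: 1 and 12 (since 1² = 1 ≡ 1).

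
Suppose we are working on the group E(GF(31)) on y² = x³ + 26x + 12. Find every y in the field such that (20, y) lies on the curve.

x³ + 26x + 12 = 8532 ≡ 7 (mod 31).
Square roots of 7 mod 31: 10 and 21 (since 10² = 100 ≡ 7).

10, 21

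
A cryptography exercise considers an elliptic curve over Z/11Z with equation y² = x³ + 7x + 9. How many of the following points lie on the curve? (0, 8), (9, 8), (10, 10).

(0, 8): 8² ≡ 9, rhs ≡ 9 → on.
(9, 8): 8² ≡ 9, rhs ≡ 9 → on.
(10, 10): 10² ≡ 1, rhs ≡ 1 → on.

3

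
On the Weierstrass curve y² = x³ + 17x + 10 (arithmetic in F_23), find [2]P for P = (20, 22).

tangent at (20, 22): λ = (3·20² + 17)/(2·22) ≡ 21/21. 21⁻¹ ≡ 11 (mod 23) since 21·11 = 231 ≡ 1, so λ ≡ 21·11 ≡ 1.
  x = λ² - 20 - 20 = 1 - 40 ≡ 7; y = λ·(20 - 7) - 22 ≡ 14. → (7, 14)

(7, 14)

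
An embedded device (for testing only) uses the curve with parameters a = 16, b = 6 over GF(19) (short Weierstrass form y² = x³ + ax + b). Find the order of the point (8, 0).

2P: (8, 0) + (8, 0): same x and y₁ ≡ -y₂, so the sum is the point at infinity.
2P = the point at infinity, so the order is 2.

2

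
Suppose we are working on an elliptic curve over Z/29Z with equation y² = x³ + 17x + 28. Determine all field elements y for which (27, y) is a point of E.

none

x³ + 17x + 28 = 20170 ≡ 15 (mod 29).
15 is a non-residue mod 29; no y exists.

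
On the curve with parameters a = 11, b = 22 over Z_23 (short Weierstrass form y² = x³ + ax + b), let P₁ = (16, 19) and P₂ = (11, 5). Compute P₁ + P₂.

(16, 19) + (11, 5). λ = (5 - 19)/(11 - 16) ≡ 9/18 mod 23. 18⁻¹ ≡ 9 (mod 23), so λ ≡ 12.
  x = λ² - 16 - 11 = 144 - 27 ≡ 2; y = λ·(16 - 2) - 19 ≡ 11. → (2, 11)

(2, 11)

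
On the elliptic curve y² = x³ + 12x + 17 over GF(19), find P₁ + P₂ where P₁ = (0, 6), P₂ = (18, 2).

(17, 2)

(0, 6) + (18, 2). λ = (2 - 6)/(18 - 0) ≡ 15/18 mod 19. 18⁻¹ ≡ 18 (mod 19) since 18·18 = 324 ≡ 1, so λ ≡ 4.
  x = λ² - 0 - 18 = 16 - 18 ≡ 17; y = λ·(0 - 17) - 6 ≡ 2. → (17, 2)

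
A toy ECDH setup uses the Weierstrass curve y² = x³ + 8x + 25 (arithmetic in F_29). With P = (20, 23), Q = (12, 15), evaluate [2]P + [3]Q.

(28, 25)

First 2P:
Repeated addition: build up to 2P.
2P: tangent at (20, 23): λ = (3·20² + 8)/(2·23) ≡ 19/17. 17⁻¹ ≡ 12 (mod 29) since 17·12 = 204 ≡ 1, so λ ≡ 19·12 ≡ 25.
  x = λ² - 20 - 20 = 625 - 40 ≡ 5; y = λ·(20 - 5) - 23 ≡ 4. → (5, 4)
2P = (5, 4).
Next 3Q:
Repeated addition: build up to 3Q.
2Q: tangent at (12, 15): λ = (3·12² + 8)/(2·15) ≡ 5/1. 1⁻¹ ≡ 1 (mod 29), so λ ≡ 5·1 ≡ 5.
  x = λ² - 12 - 12 = 25 - 24 ≡ 1; y = λ·(12 - 1) - 15 ≡ 11. → (1, 11)
3Q: (1, 11) + (12, 15). λ = (15 - 11)/(12 - 1) ≡ 4/11 mod 29. 11⁻¹ ≡ 8 (mod 29), so λ ≡ 3.
  x = λ² - 1 - 12 = 9 - 13 ≡ 25; y = λ·(1 - 25) - 11 ≡ 4. → (25, 4)
3Q = (25, 4).
Finally 2P + 3Q:
(5, 4) + (25, 4). λ = (4 - 4)/(25 - 5) ≡ 0/20 mod 29. 20⁻¹ ≡ 16 (mod 29), so λ ≡ 0.
  x = λ² - 5 - 25 = 0 - 30 ≡ 28; y = λ·(5 - 28) - 4 ≡ 25. → (28, 25)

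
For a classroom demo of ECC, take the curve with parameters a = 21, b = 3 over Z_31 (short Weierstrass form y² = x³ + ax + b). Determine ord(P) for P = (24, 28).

2P: tangent at (24, 28): λ = (3·24² + 21)/(2·28) ≡ 13/25. 25⁻¹ ≡ 5 (mod 31) since 25·5 = 125 ≡ 1, so λ ≡ 13·5 ≡ 3.
  x = λ² - 24 - 24 = 9 - 48 ≡ 23; y = λ·(24 - 23) - 28 ≡ 6. → (23, 6)
3P: (23, 6) + (24, 28). λ = (28 - 6)/(24 - 23) ≡ 22/1 mod 31. 1⁻¹ ≡ 1 (mod 31), so λ ≡ 22.
  x = λ² - 23 - 24 = 484 - 47 ≡ 3; y = λ·(23 - 3) - 6 ≡ 0. → (3, 0)
4P: (3, 0) + (24, 28). λ = (28 - 0)/(24 - 3) ≡ 28/21 mod 31. 21⁻¹ ≡ 3 (mod 31) since 21·3 = 63 ≡ 1, so λ ≡ 22.
  x = λ² - 3 - 24 = 484 - 27 ≡ 23; y = λ·(3 - 23) - 0 ≡ 25. → (23, 25)
5P: (23, 25) + (24, 28). λ = (28 - 25)/(24 - 23) ≡ 3/1 mod 31. 1⁻¹ ≡ 1 (mod 31), so λ ≡ 3.
  x = λ² - 23 - 24 = 9 - 47 ≡ 24; y = λ·(23 - 24) - 25 ≡ 3. → (24, 3)
6P: (24, 3) + (24, 28): same x and y₁ ≡ -y₂, so the sum is O.
6P = O, so the order is 6.

6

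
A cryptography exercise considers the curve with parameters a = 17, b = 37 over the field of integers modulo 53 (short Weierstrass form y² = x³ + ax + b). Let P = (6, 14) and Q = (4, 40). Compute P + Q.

(0, 14)

(6, 14) + (4, 40). λ = (40 - 14)/(4 - 6) ≡ 26/51 mod 53. 51⁻¹ ≡ 26 (mod 53) since 51·26 = 1326 ≡ 1, so λ ≡ 40.
  x = λ² - 6 - 4 = 1600 - 10 ≡ 0; y = λ·(6 - 0) - 14 ≡ 14. → (0, 14)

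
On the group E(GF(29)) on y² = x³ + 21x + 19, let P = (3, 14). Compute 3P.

Repeated addition: build up to 3P.
2P: tangent at (3, 14): λ = (3·3² + 21)/(2·14) ≡ 19/28. 28⁻¹ ≡ 28 (mod 29), so λ ≡ 19·28 ≡ 10.
  x = λ² - 3 - 3 = 100 - 6 ≡ 7; y = λ·(3 - 7) - 14 ≡ 4. → (7, 4)
3P: (7, 4) + (3, 14). λ = (14 - 4)/(3 - 7) ≡ 10/25 mod 29. 25⁻¹ ≡ 7 (mod 29), so λ ≡ 12.
  x = λ² - 7 - 3 = 144 - 10 ≡ 18; y = λ·(7 - 18) - 4 ≡ 9. → (18, 9)

(18, 9)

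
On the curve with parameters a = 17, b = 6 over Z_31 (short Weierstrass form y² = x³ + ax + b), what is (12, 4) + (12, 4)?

tangent at (12, 4): λ = (3·12² + 17)/(2·4) ≡ 15/8. 8⁻¹ ≡ 4 (mod 31) since 8·4 = 32 ≡ 1, so λ ≡ 15·4 ≡ 29.
  x = λ² - 12 - 12 = 841 - 24 ≡ 11; y = λ·(12 - 11) - 4 ≡ 25. → (11, 25)

(11, 25)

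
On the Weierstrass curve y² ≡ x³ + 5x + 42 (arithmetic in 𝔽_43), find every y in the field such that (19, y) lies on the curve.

none

x³ + 5x + 42 = 6996 ≡ 30 (mod 43).
30 is a non-residue mod 43; no y exists.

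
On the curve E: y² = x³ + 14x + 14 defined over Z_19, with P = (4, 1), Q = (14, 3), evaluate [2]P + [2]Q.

(11, 6)

First 2P:
Repeated addition: build up to 2P.
2P: tangent at (4, 1): λ = (3·4² + 14)/(2·1) ≡ 5/2. 2⁻¹ ≡ 10 (mod 19), so λ ≡ 5·10 ≡ 12.
  x = λ² - 4 - 4 = 144 - 8 ≡ 3; y = λ·(4 - 3) - 1 ≡ 11. → (3, 11)
2P = (3, 11).
Next 2Q:
Repeated addition: build up to 2Q.
2Q: tangent at (14, 3): λ = (3·14² + 14)/(2·3) ≡ 13/6. 6⁻¹ ≡ 16 (mod 19) since 6·16 = 96 ≡ 1, so λ ≡ 13·16 ≡ 18.
  x = λ² - 14 - 14 = 324 - 28 ≡ 11; y = λ·(14 - 11) - 3 ≡ 13. → (11, 13)
2Q = (11, 13).
Finally 2P + 2Q:
(3, 11) + (11, 13). λ = (13 - 11)/(11 - 3) ≡ 2/8 mod 19. 8⁻¹ ≡ 12 (mod 19), so λ ≡ 5.
  x = λ² - 3 - 11 = 25 - 14 ≡ 11; y = λ·(3 - 11) - 11 ≡ 6. → (11, 6)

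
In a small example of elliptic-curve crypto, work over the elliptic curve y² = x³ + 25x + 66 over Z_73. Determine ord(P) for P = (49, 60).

2P: tangent at (49, 60): λ = (3·49² + 25)/(2·60) ≡ 1/47. 47⁻¹ ≡ 14 (mod 73), so λ ≡ 1·14 ≡ 14.
  x = λ² - 49 - 49 = 196 - 98 ≡ 25; y = λ·(49 - 25) - 60 ≡ 57. → (25, 57)
3P: (25, 57) + (49, 60). λ = (60 - 57)/(49 - 25) ≡ 3/24 mod 73. 24⁻¹ ≡ 70 (mod 73) since 24·70 = 1680 ≡ 1, so λ ≡ 64.
  x = λ² - 25 - 49 = 4096 - 74 ≡ 7; y = λ·(25 - 7) - 57 ≡ 0. → (7, 0)
4P: (7, 0) + (49, 60). λ = (60 - 0)/(49 - 7) ≡ 60/42 mod 73. 42⁻¹ ≡ 40 (mod 73), so λ ≡ 64.
  x = λ² - 7 - 49 = 4096 - 56 ≡ 25; y = λ·(7 - 25) - 0 ≡ 16. → (25, 16)
5P: (25, 16) + (49, 60). λ = (60 - 16)/(49 - 25) ≡ 44/24 mod 73. 24⁻¹ ≡ 70 (mod 73) since 24·70 = 1680 ≡ 1, so λ ≡ 14.
  x = λ² - 25 - 49 = 196 - 74 ≡ 49; y = λ·(25 - 49) - 16 ≡ 13. → (49, 13)
6P: (49, 13) + (49, 60): same x and y₁ ≡ -y₂, so the sum is 𝒪.
6P = 𝒪, so the order is 6.

6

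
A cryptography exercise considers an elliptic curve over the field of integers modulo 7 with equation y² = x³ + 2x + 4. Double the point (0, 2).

(2, 4)

tangent at (0, 2): λ = (3·0² + 2)/(2·2) ≡ 2/4. 4⁻¹ ≡ 2 (mod 7) since 4·2 = 8 ≡ 1, so λ ≡ 2·2 ≡ 4.
  x = λ² - 0 - 0 = 16 - 0 ≡ 2; y = λ·(0 - 2) - 2 ≡ 4. → (2, 4)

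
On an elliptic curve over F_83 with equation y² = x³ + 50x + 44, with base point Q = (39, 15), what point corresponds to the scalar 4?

Double-and-add on 4 = (100)₂. Start with Q = (39, 15) for the leading 1-bit.
double: tangent at (39, 15): λ = (3·39² + 50)/(2·15) ≡ 48/30. 30⁻¹ ≡ 36 (mod 83) since 30·36 = 1080 ≡ 1, so λ ≡ 48·36 ≡ 68.
  x = λ² - 39 - 39 = 4624 - 78 ≡ 64; y = λ·(39 - 64) - 15 ≡ 28. → (64, 28)
double: tangent at (64, 28): λ = (3·64² + 50)/(2·28) ≡ 54/56. 56⁻¹ ≡ 43 (mod 83) since 56·43 = 2408 ≡ 1, so λ ≡ 54·43 ≡ 81.
  x = λ² - 64 - 64 = 6561 - 128 ≡ 42; y = λ·(64 - 42) - 28 ≡ 11. → (42, 11)

(42, 11)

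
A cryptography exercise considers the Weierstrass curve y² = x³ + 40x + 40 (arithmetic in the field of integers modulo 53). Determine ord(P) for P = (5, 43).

10

2P: tangent at (5, 43): λ = (3·5² + 40)/(2·43) ≡ 9/33. 33⁻¹ ≡ 45 (mod 53), so λ ≡ 9·45 ≡ 34.
  x = λ² - 5 - 5 = 1156 - 10 ≡ 33; y = λ·(5 - 33) - 43 ≡ 12. → (33, 12)
3P: (33, 12) + (5, 43). λ = (43 - 12)/(5 - 33) ≡ 31/25 mod 53. 25⁻¹ ≡ 17 (mod 53), so λ ≡ 50.
  x = λ² - 33 - 5 = 2500 - 38 ≡ 24; y = λ·(33 - 24) - 12 ≡ 14. → (24, 14)
4P: (24, 14) + (5, 43). λ = (43 - 14)/(5 - 24) ≡ 29/34 mod 53. 34⁻¹ ≡ 39 (mod 53), so λ ≡ 18.
  x = λ² - 24 - 5 = 324 - 29 ≡ 30; y = λ·(24 - 30) - 14 ≡ 37. → (30, 37)
5P: (30, 37) + (5, 43). λ = (43 - 37)/(5 - 30) ≡ 6/28 mod 53. 28⁻¹ ≡ 36 (mod 53), so λ ≡ 4.
  x = λ² - 30 - 5 = 16 - 35 ≡ 34; y = λ·(30 - 34) - 37 ≡ 0. → (34, 0)
6P: (34, 0) + (5, 43). λ = (43 - 0)/(5 - 34) ≡ 43/24 mod 53. 24⁻¹ ≡ 42 (mod 53) since 24·42 = 1008 ≡ 1, so λ ≡ 4.
  x = λ² - 34 - 5 = 16 - 39 ≡ 30; y = λ·(34 - 30) - 0 ≡ 16. → (30, 16)
7P: (30, 16) + (5, 43). λ = (43 - 16)/(5 - 30) ≡ 27/28 mod 53. 28⁻¹ ≡ 36 (mod 53) since 28·36 = 1008 ≡ 1, so λ ≡ 18.
  x = λ² - 30 - 5 = 324 - 35 ≡ 24; y = λ·(30 - 24) - 16 ≡ 39. → (24, 39)
8P: (24, 39) + (5, 43). λ = (43 - 39)/(5 - 24) ≡ 4/34 mod 53. 34⁻¹ ≡ 39 (mod 53), so λ ≡ 50.
  x = λ² - 24 - 5 = 2500 - 29 ≡ 33; y = λ·(24 - 33) - 39 ≡ 41. → (33, 41)
9P: (33, 41) + (5, 43). λ = (43 - 41)/(5 - 33) ≡ 2/25 mod 53. 25⁻¹ ≡ 17 (mod 53) since 25·17 = 425 ≡ 1, so λ ≡ 34.
  x = λ² - 33 - 5 = 1156 - 38 ≡ 5; y = λ·(33 - 5) - 41 ≡ 10. → (5, 10)
10P: (5, 10) + (5, 43): same x and y₁ ≡ -y₂, so the sum is ∞.
10P = ∞, so the order is 10.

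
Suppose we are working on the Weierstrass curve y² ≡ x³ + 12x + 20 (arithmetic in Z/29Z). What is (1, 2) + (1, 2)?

(3, 5)

tangent at (1, 2): λ = (3·1² + 12)/(2·2) ≡ 15/4. 4⁻¹ ≡ 22 (mod 29), so λ ≡ 15·22 ≡ 11.
  x = λ² - 1 - 1 = 121 - 2 ≡ 3; y = λ·(1 - 3) - 2 ≡ 5. → (3, 5)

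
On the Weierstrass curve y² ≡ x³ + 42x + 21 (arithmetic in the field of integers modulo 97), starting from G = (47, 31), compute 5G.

Double-and-add on 5 = (101)₂. Start with G = (47, 31) for the leading 1-bit.
double: tangent at (47, 31): λ = (3·47² + 42)/(2·31) ≡ 73/62. 62⁻¹ ≡ 36 (mod 97), so λ ≡ 73·36 ≡ 9.
  x = λ² - 47 - 47 = 81 - 94 ≡ 84; y = λ·(47 - 84) - 31 ≡ 24. → (84, 24)
double: tangent at (84, 24): λ = (3·84² + 42)/(2·24) ≡ 64/48. 48⁻¹ ≡ 95 (mod 97), so λ ≡ 64·95 ≡ 66.
  x = λ² - 84 - 84 = 4356 - 168 ≡ 17; y = λ·(84 - 17) - 24 ≡ 33. → (17, 33)
add G: (17, 33) + (47, 31). λ = (31 - 33)/(47 - 17) ≡ 95/30 mod 97. 30⁻¹ ≡ 55 (mod 97), so λ ≡ 84.
  x = λ² - 17 - 47 = 7056 - 64 ≡ 8; y = λ·(17 - 8) - 33 ≡ 44. → (8, 44)

(8, 44)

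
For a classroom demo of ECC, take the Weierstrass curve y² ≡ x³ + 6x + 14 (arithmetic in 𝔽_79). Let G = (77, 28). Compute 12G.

Double-and-add on 12 = (1100)₂. Start with G = (77, 28) for the leading 1-bit.
double: tangent at (77, 28): λ = (3·77² + 6)/(2·28) ≡ 18/56. 56⁻¹ ≡ 24 (mod 79) since 56·24 = 1344 ≡ 1, so λ ≡ 18·24 ≡ 37.
  x = λ² - 77 - 77 = 1369 - 154 ≡ 30; y = λ·(77 - 30) - 28 ≡ 52. → (30, 52)
add G: (30, 52) + (77, 28). λ = (28 - 52)/(77 - 30) ≡ 55/47 mod 79. 47⁻¹ ≡ 37 (mod 79) since 47·37 = 1739 ≡ 1, so λ ≡ 60.
  x = λ² - 30 - 77 = 3600 - 107 ≡ 17; y = λ·(30 - 17) - 52 ≡ 17. → (17, 17)
double: tangent at (17, 17): λ = (3·17² + 6)/(2·17) ≡ 4/34. 34⁻¹ ≡ 7 (mod 79), so λ ≡ 4·7 ≡ 28.
  x = λ² - 17 - 17 = 784 - 34 ≡ 39; y = λ·(17 - 39) - 17 ≡ 78. → (39, 78)
double: tangent at (39, 78): λ = (3·39² + 6)/(2·78) ≡ 66/77. 77⁻¹ ≡ 39 (mod 79), so λ ≡ 66·39 ≡ 46.
  x = λ² - 39 - 39 = 2116 - 78 ≡ 63; y = λ·(39 - 63) - 78 ≡ 3. → (63, 3)

(63, 3)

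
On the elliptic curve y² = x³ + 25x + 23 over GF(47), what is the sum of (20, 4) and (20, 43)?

O

The two points share x = 20 and their y-coordinates satisfy 4 + 43 ≡ 0 (mod 47), so they are inverses. Their sum is O.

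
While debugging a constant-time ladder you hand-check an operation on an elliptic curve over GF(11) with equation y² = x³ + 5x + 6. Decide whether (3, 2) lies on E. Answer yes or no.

yes

y² = 2² ≡ 4; x³ + 5x + 6 = 48 ≡ 4 (mod 11). 4 = 4.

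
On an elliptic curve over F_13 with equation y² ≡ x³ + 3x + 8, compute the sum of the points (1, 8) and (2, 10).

(1, 5)

(1, 8) + (2, 10). λ = (10 - 8)/(2 - 1) ≡ 2/1 mod 13. 1⁻¹ ≡ 1 (mod 13) since 1·1 = 1 ≡ 1, so λ ≡ 2.
  x = λ² - 1 - 2 = 4 - 3 ≡ 1; y = λ·(1 - 1) - 8 ≡ 5. → (1, 5)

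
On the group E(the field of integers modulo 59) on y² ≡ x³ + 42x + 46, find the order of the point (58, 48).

8

2P: tangent at (58, 48): λ = (3·58² + 42)/(2·48) ≡ 45/37. 37⁻¹ ≡ 8 (mod 59), so λ ≡ 45·8 ≡ 6.
  x = λ² - 58 - 58 = 36 - 116 ≡ 38; y = λ·(58 - 38) - 48 ≡ 13. → (38, 13)
3P: (38, 13) + (58, 48). λ = (48 - 13)/(58 - 38) ≡ 35/20 mod 59. 20⁻¹ ≡ 3 (mod 59) since 20·3 = 60 ≡ 1, so λ ≡ 46.
  x = λ² - 38 - 58 = 2116 - 96 ≡ 14; y = λ·(38 - 14) - 13 ≡ 29. → (14, 29)
4P: (14, 29) + (58, 48). λ = (48 - 29)/(58 - 14) ≡ 19/44 mod 59. 44⁻¹ ≡ 55 (mod 59) since 44·55 = 2420 ≡ 1, so λ ≡ 42.
  x = λ² - 14 - 58 = 1764 - 72 ≡ 40; y = λ·(14 - 40) - 29 ≡ 0. → (40, 0)
5P: (40, 0) + (58, 48). λ = (48 - 0)/(58 - 40) ≡ 48/18 mod 59. 18⁻¹ ≡ 23 (mod 59), so λ ≡ 42.
  x = λ² - 40 - 58 = 1764 - 98 ≡ 14; y = λ·(40 - 14) - 0 ≡ 30. → (14, 30)
6P: (14, 30) + (58, 48). λ = (48 - 30)/(58 - 14) ≡ 18/44 mod 59. 44⁻¹ ≡ 55 (mod 59), so λ ≡ 46.
  x = λ² - 14 - 58 = 2116 - 72 ≡ 38; y = λ·(14 - 38) - 30 ≡ 46. → (38, 46)
7P: (38, 46) + (58, 48). λ = (48 - 46)/(58 - 38) ≡ 2/20 mod 59. 20⁻¹ ≡ 3 (mod 59) since 20·3 = 60 ≡ 1, so λ ≡ 6.
  x = λ² - 38 - 58 = 36 - 96 ≡ 58; y = λ·(38 - 58) - 46 ≡ 11. → (58, 11)
8P: (58, 11) + (58, 48): same x and y₁ ≡ -y₂, so the sum is O.
8P = O, so the order is 8.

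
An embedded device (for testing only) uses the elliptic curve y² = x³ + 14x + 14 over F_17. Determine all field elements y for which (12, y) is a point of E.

none

x³ + 14x + 14 = 1910 ≡ 6 (mod 17).
6 is a non-residue mod 17; no y exists.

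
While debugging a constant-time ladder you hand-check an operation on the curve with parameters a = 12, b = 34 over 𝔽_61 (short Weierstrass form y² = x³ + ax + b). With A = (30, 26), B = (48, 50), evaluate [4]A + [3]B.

First 4A:
Double-and-add on 4 = (100)₂. Start with A = (30, 26) for the leading 1-bit.
double: tangent at (30, 26): λ = (3·30² + 12)/(2·26) ≡ 28/52. 52⁻¹ ≡ 27 (mod 61), so λ ≡ 28·27 ≡ 24.
  x = λ² - 30 - 30 = 576 - 60 ≡ 28; y = λ·(30 - 28) - 26 ≡ 22. → (28, 22)
double: tangent at (28, 22): λ = (3·28² + 12)/(2·22) ≡ 46/44. 44⁻¹ ≡ 43 (mod 61), so λ ≡ 46·43 ≡ 26.
  x = λ² - 28 - 28 = 676 - 56 ≡ 10; y = λ·(28 - 10) - 22 ≡ 19. → (10, 19)
4A = (10, 19).
Next 3B:
Repeated addition: build up to 3B.
2B: tangent at (48, 50): λ = (3·48² + 12)/(2·50) ≡ 31/39. 39⁻¹ ≡ 36 (mod 61), so λ ≡ 31·36 ≡ 18.
  x = λ² - 48 - 48 = 324 - 96 ≡ 45; y = λ·(48 - 45) - 50 ≡ 4. → (45, 4)
3B: (45, 4) + (48, 50). λ = (50 - 4)/(48 - 45) ≡ 46/3 mod 61. 3⁻¹ ≡ 41 (mod 61), so λ ≡ 56.
  x = λ² - 45 - 48 = 3136 - 93 ≡ 54; y = λ·(45 - 54) - 4 ≡ 41. → (54, 41)
3B = (54, 41).
Finally 4A + 3B:
(10, 19) + (54, 41). λ = (41 - 19)/(54 - 10) ≡ 22/44 mod 61. 44⁻¹ ≡ 43 (mod 61) since 44·43 = 1892 ≡ 1, so λ ≡ 31.
  x = λ² - 10 - 54 = 961 - 64 ≡ 43; y = λ·(10 - 43) - 19 ≡ 56. → (43, 56)

(43, 56)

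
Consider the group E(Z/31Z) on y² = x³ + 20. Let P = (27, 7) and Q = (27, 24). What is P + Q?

O

The two points share x = 27 and their y-coordinates satisfy 7 + 24 ≡ 0 (mod 31), so they are inverses. Their sum is O.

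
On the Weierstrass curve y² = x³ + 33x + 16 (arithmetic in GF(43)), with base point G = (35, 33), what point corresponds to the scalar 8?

Repeated addition: build up to 8G.
2G: tangent at (35, 33): λ = (3·35² + 33)/(2·33) ≡ 10/23. 23⁻¹ ≡ 15 (mod 43) since 23·15 = 345 ≡ 1, so λ ≡ 10·15 ≡ 21.
  x = λ² - 35 - 35 = 441 - 70 ≡ 27; y = λ·(35 - 27) - 33 ≡ 6. → (27, 6)
3G: (27, 6) + (35, 33). λ = (33 - 6)/(35 - 27) ≡ 27/8 mod 43. 8⁻¹ ≡ 27 (mod 43), so λ ≡ 41.
  x = λ² - 27 - 35 = 1681 - 62 ≡ 28; y = λ·(27 - 28) - 6 ≡ 39. → (28, 39)
4G: (28, 39) + (35, 33). λ = (33 - 39)/(35 - 28) ≡ 37/7 mod 43. 7⁻¹ ≡ 37 (mod 43) since 7·37 = 259 ≡ 1, so λ ≡ 36.
  x = λ² - 28 - 35 = 1296 - 63 ≡ 29; y = λ·(28 - 29) - 39 ≡ 11. → (29, 11)
5G: (29, 11) + (35, 33). λ = (33 - 11)/(35 - 29) ≡ 22/6 mod 43. 6⁻¹ ≡ 36 (mod 43), so λ ≡ 18.
  x = λ² - 29 - 35 = 324 - 64 ≡ 2; y = λ·(29 - 2) - 11 ≡ 2. → (2, 2)
6G: (2, 2) + (35, 33). λ = (33 - 2)/(35 - 2) ≡ 31/33 mod 43. 33⁻¹ ≡ 30 (mod 43) since 33·30 = 990 ≡ 1, so λ ≡ 27.
  x = λ² - 2 - 35 = 729 - 37 ≡ 4; y = λ·(2 - 4) - 2 ≡ 30. → (4, 30)
7G: (4, 30) + (35, 33). λ = (33 - 30)/(35 - 4) ≡ 3/31 mod 43. 31⁻¹ ≡ 25 (mod 43), so λ ≡ 32.
  x = λ² - 4 - 35 = 1024 - 39 ≡ 39; y = λ·(4 - 39) - 30 ≡ 11. → (39, 11)
8G: (39, 11) + (35, 33). λ = (33 - 11)/(35 - 39) ≡ 22/39 mod 43. 39⁻¹ ≡ 32 (mod 43), so λ ≡ 16.
  x = λ² - 39 - 35 = 256 - 74 ≡ 10; y = λ·(39 - 10) - 11 ≡ 23. → (10, 23)

(10, 23)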